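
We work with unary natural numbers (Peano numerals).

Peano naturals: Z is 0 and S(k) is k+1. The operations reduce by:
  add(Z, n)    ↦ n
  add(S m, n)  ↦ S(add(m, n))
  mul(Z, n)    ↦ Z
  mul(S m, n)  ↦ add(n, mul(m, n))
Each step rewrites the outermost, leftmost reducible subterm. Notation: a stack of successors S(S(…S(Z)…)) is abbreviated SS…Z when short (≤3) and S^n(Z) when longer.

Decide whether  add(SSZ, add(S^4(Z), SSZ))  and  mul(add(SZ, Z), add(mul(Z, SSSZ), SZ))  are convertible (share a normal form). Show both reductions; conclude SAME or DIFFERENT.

Answer: DIFFERENT — A ⇓ S^8(Z), B ⇓ SZ

Working:
Term A:
  start: add(SSZ, add(S^4(Z), SSZ))
  [1] S(add(SZ, add(S^4(Z), SSZ)))
  [2] S(S(add(Z, add(S^4(Z), SSZ))))
  [3] S(S(add(S^4(Z), SSZ)))
  [4] S(S(S(add(SSSZ, SSZ))))
  [5] S(S(S(S(add(SSZ, SSZ)))))
  [6] S(S(S(S(S(add(SZ, SSZ))))))
  [7] S(S(S(S(S(S(add(Z, SSZ)))))))
  [8] S^8(Z)

Term B:
  start: mul(add(SZ, Z), add(mul(Z, SSSZ), SZ))
  [1] mul(S(add(Z, Z)), add(mul(Z, SSSZ), SZ))
  [2] add(add(mul(Z, SSSZ), SZ), mul(add(Z, Z), add(mul(Z, SSSZ), SZ)))
  [3] add(add(Z, SZ), mul(add(Z, Z), add(mul(Z, SSSZ), SZ)))
  [4] add(SZ, mul(add(Z, Z), add(mul(Z, SSSZ), SZ)))
  [5] S(add(Z, mul(add(Z, Z), add(mul(Z, SSSZ), SZ))))
  [6] S(mul(add(Z, Z), add(mul(Z, SSSZ), SZ)))
  [7] S(mul(Z, add(mul(Z, SSSZ), SZ)))
  [8] SZ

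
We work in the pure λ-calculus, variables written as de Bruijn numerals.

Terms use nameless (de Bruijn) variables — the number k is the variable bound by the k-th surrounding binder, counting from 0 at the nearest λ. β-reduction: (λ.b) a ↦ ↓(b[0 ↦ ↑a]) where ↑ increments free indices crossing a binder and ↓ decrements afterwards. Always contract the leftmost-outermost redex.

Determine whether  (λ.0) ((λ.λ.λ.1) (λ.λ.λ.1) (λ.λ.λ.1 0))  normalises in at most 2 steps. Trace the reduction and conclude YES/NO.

  start: (λ.0) ((λ.λ.λ.1) (λ.λ.λ.1) (λ.λ.λ.1 0))
  →1  (λ.λ.λ.1) (λ.λ.λ.1) (λ.λ.λ.1 0)
  →2  (λ.λ.1) (λ.λ.λ.1 0)

Answer: NO — after 2 steps the term is (λ.λ.1) (λ.λ.λ.1 0), not yet normal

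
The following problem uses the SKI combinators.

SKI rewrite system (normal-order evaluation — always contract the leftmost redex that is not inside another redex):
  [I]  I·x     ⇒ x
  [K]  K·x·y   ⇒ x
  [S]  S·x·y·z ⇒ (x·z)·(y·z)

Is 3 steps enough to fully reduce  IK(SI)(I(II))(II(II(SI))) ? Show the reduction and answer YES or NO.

Answer: NO — after 3 steps the term is SI(I(II(SI))), not yet normal

Derivation:
  start: IK(SI)(I(II))(II(II(SI)))
  [1] K(SI)(I(II))(II(II(SI)))
  [2] SI(II(II(SI)))
  [3] SI(I(II(SI)))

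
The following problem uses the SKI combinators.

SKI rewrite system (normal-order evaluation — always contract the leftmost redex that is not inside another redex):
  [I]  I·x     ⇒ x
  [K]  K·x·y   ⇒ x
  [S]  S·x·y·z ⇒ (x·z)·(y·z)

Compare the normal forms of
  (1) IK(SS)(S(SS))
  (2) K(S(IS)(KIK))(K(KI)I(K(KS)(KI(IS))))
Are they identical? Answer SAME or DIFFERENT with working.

Answer: DIFFERENT — A ⇓ SS, B ⇓ SSI

Working:
Term A:
  start: IK(SS)(S(SS))
  step 1: K(SS)(S(SS))
  step 2: SS

Term B:
  start: K(S(IS)(KIK))(K(KI)I(K(KS)(KI(IS))))
  step 1: S(IS)(KIK)
  step 2: SS(KIK)
  step 3: SSI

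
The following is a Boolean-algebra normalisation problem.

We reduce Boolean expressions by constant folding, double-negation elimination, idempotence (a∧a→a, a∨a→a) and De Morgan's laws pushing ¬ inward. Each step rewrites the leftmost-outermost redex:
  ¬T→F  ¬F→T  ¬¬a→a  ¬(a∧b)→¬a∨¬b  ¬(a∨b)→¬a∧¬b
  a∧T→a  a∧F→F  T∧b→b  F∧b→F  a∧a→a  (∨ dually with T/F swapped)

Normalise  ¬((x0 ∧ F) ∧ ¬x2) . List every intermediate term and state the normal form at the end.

Answer: normal form = T  (in 5 steps)

Reduction:
  start: ¬((x0 ∧ F) ∧ ¬x2)
  [1] ¬(x0 ∧ F) ∨ ¬¬x2
  [2] (¬x0 ∨ ¬F) ∨ ¬¬x2
  [3] (¬x0 ∨ T) ∨ ¬¬x2
  [4] T ∨ ¬¬x2
  [5] T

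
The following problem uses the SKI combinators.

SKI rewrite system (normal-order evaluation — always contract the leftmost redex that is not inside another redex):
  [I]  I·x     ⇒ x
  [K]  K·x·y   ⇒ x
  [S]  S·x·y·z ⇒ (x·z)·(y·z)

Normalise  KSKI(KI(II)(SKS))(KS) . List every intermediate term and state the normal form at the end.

Answer: normal form = S  (in 4 steps)

Derivation:
  start: KSKI(KI(II)(SKS))(KS)
  [1] SI(KI(II)(SKS))(KS)
  [2] I(KS)(KI(II)(SKS)(KS))
  [3] KS(KI(II)(SKS)(KS))
  [4] S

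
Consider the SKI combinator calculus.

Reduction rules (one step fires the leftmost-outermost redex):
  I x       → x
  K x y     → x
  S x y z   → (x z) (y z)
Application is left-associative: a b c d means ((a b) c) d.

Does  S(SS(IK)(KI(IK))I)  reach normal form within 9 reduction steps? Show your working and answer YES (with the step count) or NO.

  start: S(SS(IK)(KI(IK))I)
  [1] S(S(KI(IK))(IK(KI(IK)))I)
  [2] S(KI(IK)I(IK(KI(IK))I))
  [3] S(II(IK(KI(IK))I))
  [4] S(I(IK(KI(IK))I))
  [5] S(IK(KI(IK))I)
  [6] S(K(KI(IK))I)
  [7] S(KI(IK))
  [8] SI

Answer: YES — reaches normal form SI in 8 ≤ 9 steps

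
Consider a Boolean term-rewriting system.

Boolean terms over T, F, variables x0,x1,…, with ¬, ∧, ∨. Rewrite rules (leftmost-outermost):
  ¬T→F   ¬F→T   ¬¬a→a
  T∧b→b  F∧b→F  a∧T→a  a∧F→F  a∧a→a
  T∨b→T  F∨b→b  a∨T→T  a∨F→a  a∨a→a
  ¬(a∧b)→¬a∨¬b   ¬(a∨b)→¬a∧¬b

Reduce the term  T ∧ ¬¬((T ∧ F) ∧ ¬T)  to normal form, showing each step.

Answer: normal form = F  (in 4 steps)

Working:
  start: T ∧ ¬¬((T ∧ F) ∧ ¬T)
  →1  ¬¬((T ∧ F) ∧ ¬T)
  →2  (T ∧ F) ∧ ¬T
  →3  F ∧ ¬T
  →4  F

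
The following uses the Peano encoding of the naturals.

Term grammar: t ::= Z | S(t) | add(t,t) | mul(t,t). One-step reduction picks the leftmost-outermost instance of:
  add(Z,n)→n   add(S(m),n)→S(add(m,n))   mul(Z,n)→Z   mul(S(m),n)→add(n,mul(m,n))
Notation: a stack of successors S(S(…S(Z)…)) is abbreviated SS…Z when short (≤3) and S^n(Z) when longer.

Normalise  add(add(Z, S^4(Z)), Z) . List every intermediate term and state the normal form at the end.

Answer: normal form = S^4(Z)  (in 6 steps)

Reduction:
  start: add(add(Z, S^4(Z)), Z)
  →1  add(S^4(Z), Z)
  →2  S(add(SSSZ, Z))
  →3  S(S(add(SSZ, Z)))
  →4  S(S(S(add(SZ, Z))))
  →5  S(S(S(S(add(Z, Z)))))
  →6  S^4(Z)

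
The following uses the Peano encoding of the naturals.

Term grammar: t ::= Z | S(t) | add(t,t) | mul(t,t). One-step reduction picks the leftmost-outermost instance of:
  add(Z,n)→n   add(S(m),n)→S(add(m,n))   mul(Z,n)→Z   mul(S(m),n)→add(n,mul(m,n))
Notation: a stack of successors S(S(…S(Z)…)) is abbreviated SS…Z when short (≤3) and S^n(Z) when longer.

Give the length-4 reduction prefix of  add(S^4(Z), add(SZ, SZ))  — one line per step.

  start: add(S^4(Z), add(SZ, SZ))
  step 1: S(add(SSSZ, add(SZ, SZ)))
  step 2: S(S(add(SSZ, add(SZ, SZ))))
  step 3: S(S(S(add(SZ, add(SZ, SZ)))))
  step 4: S(S(S(S(add(Z, add(SZ, SZ))))))

Answer: after 4 steps: S(S(S(S(add(Z, add(SZ, SZ))))))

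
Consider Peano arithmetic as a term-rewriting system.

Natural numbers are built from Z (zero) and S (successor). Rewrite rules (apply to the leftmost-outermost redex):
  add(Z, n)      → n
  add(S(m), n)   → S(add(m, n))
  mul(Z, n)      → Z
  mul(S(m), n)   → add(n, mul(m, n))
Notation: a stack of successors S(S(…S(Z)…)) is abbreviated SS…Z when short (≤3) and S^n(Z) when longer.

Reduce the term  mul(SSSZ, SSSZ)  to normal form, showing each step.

  start: mul(SSSZ, SSSZ)
  [1] add(SSSZ, mul(SSZ, SSSZ))
  [2] S(add(SSZ, mul(SSZ, SSSZ)))
  [3] S(S(add(SZ, mul(SSZ, SSSZ))))
  [4] S(S(S(add(Z, mul(SSZ, SSSZ)))))
  [5] S(S(S(mul(SSZ, SSSZ))))
  [6] S(S(S(add(SSSZ, mul(SZ, SSSZ)))))
  [7] S(S(S(S(add(SSZ, mul(SZ, SSSZ))))))
  [8] S(S(S(S(S(add(SZ, mul(SZ, SSSZ)))))))
  [9] S(S(S(S(S(S(add(Z, mul(SZ, SSSZ))))))))
  [10] S(S(S(S(S(S(mul(SZ, SSSZ)))))))
  [11] S(S(S(S(S(S(add(SSSZ, mul(Z, SSSZ))))))))
  [12] S(S(S(S(S(S(S(add(SSZ, mul(Z, SSSZ)))))))))
  [13] S(S(S(S(S(S(S(S(add(SZ, mul(Z, SSSZ))))))))))
  [14] S(S(S(S(S(S(S(S(S(add(Z, mul(Z, SSSZ)))))))))))
  [15] S(S(S(S(S(S(S(S(S(mul(Z, SSSZ))))))))))
  [16] S^9(Z)

Answer: normal form = S^9(Z)  (in 16 steps)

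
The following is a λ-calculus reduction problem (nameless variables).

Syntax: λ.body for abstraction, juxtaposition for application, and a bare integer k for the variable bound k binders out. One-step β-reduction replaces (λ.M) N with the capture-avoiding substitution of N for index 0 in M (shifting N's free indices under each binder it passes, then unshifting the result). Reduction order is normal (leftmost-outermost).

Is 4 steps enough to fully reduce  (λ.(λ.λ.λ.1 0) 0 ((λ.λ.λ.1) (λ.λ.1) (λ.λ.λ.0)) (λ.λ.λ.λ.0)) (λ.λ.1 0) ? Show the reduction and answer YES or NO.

  start: (λ.(λ.λ.λ.1 0) 0 ((λ.λ.λ.1) (λ.λ.1) (λ.λ.λ.0)) (λ.λ.λ.λ.0)) (λ.λ.1 0)
  step 1: (λ.λ.λ.1 0) (λ.λ.1 0) ((λ.λ.λ.1) (λ.λ.1) (λ.λ.λ.0)) (λ.λ.λ.λ.0)
  step 2: (λ.λ.1 0) ((λ.λ.λ.1) (λ.λ.1) (λ.λ.λ.0)) (λ.λ.λ.λ.0)
  step 3: (λ.(λ.λ.λ.1) (λ.λ.1) (λ.λ.λ.0) 0) (λ.λ.λ.λ.0)
  step 4: (λ.λ.λ.1) (λ.λ.1) (λ.λ.λ.0) (λ.λ.λ.λ.0)

Answer: NO — after 4 steps the term is (λ.λ.λ.1) (λ.λ.1) (λ.λ.λ.0) (λ.λ.λ.λ.0), not yet normal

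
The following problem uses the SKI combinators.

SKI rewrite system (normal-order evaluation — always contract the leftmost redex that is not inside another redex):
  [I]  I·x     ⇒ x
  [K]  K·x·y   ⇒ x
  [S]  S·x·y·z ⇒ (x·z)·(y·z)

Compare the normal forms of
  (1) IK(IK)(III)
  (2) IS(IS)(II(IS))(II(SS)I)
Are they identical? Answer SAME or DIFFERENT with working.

Answer: DIFFERENT — A ⇓ K, B ⇓ S(SSI)(S(SSI))

Reduction:
Term A:
  start: IK(IK)(III)
  step 1: K(IK)(III)
  step 2: IK
  step 3: K

Term B:
  start: IS(IS)(II(IS))(II(SS)I)
  step 1: S(IS)(II(IS))(II(SS)I)
  step 2: IS(II(SS)I)(II(IS)(II(SS)I))
  step 3: S(II(SS)I)(II(IS)(II(SS)I))
  step 4: S(I(SS)I)(II(IS)(II(SS)I))
  step 5: S(SSI)(II(IS)(II(SS)I))
  step 6: S(SSI)(I(IS)(II(SS)I))
  step 7: S(SSI)(IS(II(SS)I))
  step 8: S(SSI)(S(II(SS)I))
  step 9: S(SSI)(S(I(SS)I))
  step 10: S(SSI)(S(SSI))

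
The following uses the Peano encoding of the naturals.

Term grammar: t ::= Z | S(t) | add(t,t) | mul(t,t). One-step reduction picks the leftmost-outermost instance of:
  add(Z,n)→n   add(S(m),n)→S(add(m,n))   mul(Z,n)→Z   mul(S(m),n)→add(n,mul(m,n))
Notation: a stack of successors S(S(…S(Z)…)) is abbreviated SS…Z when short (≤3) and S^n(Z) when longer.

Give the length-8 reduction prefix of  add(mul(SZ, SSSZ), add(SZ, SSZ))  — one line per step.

  start: add(mul(SZ, SSSZ), add(SZ, SSZ))
  [1] add(add(SSSZ, mul(Z, SSSZ)), add(SZ, SSZ))
  [2] add(S(add(SSZ, mul(Z, SSSZ))), add(SZ, SSZ))
  [3] S(add(add(SSZ, mul(Z, SSSZ)), add(SZ, SSZ)))
  [4] S(add(S(add(SZ, mul(Z, SSSZ))), add(SZ, SSZ)))
  [5] S(S(add(add(SZ, mul(Z, SSSZ)), add(SZ, SSZ))))
  [6] S(S(add(S(add(Z, mul(Z, SSSZ))), add(SZ, SSZ))))
  [7] S(S(S(add(add(Z, mul(Z, SSSZ)), add(SZ, SSZ)))))
  [8] S(S(S(add(mul(Z, SSSZ), add(SZ, SSZ)))))

Answer: after 8 steps: S(S(S(add(mul(Z, SSSZ), add(SZ, SSZ)))))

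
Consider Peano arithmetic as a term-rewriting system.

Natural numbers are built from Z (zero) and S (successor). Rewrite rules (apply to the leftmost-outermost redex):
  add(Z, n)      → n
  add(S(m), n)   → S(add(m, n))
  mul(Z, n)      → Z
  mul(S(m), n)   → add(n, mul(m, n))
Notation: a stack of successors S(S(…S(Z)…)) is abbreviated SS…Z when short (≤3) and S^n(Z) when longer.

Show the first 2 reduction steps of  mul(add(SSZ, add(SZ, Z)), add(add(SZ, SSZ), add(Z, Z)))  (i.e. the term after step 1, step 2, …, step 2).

  start: mul(add(SSZ, add(SZ, Z)), add(add(SZ, SSZ), add(Z, Z)))
  step 1: mul(S(add(SZ, add(SZ, Z))), add(add(SZ, SSZ), add(Z, Z)))
  step 2: add(add(add(SZ, SSZ), add(Z, Z)), mul(add(SZ, add(SZ, Z)), add(add(SZ, SSZ), add(Z, Z))))

Answer: after 2 steps: add(add(add(SZ, SSZ), add(Z, Z)), mul(add(SZ, add(SZ, Z)), add(add(SZ, SSZ), add(Z, Z))))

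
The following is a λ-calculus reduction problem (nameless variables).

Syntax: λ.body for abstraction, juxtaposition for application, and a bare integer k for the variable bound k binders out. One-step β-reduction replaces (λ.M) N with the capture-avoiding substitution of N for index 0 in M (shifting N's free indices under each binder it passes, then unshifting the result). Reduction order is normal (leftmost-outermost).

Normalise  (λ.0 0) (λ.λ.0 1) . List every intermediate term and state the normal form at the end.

Answer: normal form = λ.0 (λ.λ.0 1)  (in 2 steps)

Working:
  start: (λ.0 0) (λ.λ.0 1)
  step 1: (λ.λ.0 1) (λ.λ.0 1)
  step 2: λ.0 (λ.λ.0 1)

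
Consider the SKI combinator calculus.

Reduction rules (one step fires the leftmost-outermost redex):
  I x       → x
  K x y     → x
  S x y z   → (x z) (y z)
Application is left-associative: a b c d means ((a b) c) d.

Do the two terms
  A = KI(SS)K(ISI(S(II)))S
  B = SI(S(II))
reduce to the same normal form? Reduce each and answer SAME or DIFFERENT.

Term A:
  start: KI(SS)K(ISI(S(II)))S
  →1  IK(ISI(S(II)))S
  →2  K(ISI(S(II)))S
  →3  ISI(S(II))
  →4  SI(S(II))
  →5  SI(SI)

Term B:
  start: SI(S(II))
  →1  SI(SI)

Answer: SAME — A ⇓ SI(SI), B ⇓ SI(SI)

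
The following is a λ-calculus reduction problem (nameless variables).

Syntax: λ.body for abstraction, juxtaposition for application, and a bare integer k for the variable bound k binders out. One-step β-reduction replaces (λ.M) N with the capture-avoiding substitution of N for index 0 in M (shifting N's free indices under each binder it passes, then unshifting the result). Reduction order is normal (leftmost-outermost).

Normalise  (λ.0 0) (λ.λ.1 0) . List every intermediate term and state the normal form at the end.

  start: (λ.0 0) (λ.λ.1 0)
  →1  (λ.λ.1 0) (λ.λ.1 0)
  →2  λ.(λ.λ.1 0) 0
  →3  λ.λ.1 0

Answer: normal form = λ.λ.1 0  (in 3 steps)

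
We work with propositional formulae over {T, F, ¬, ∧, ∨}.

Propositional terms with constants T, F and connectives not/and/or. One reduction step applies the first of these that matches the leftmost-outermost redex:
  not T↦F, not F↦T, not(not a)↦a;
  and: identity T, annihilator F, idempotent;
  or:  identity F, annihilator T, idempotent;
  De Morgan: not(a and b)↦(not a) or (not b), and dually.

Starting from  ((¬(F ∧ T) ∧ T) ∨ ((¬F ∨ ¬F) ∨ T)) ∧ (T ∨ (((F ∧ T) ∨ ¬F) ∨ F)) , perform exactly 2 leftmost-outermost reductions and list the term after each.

  start: ((¬(F ∧ T) ∧ T) ∨ ((¬F ∨ ¬F) ∨ T)) ∧ (T ∨ (((F ∧ T) ∨ ¬F) ∨ F))
  →1  (¬(F ∧ T) ∨ ((¬F ∨ ¬F) ∨ T)) ∧ (T ∨ (((F ∧ T) ∨ ¬F) ∨ F))
  →2  ((¬F ∨ ¬T) ∨ ((¬F ∨ ¬F) ∨ T)) ∧ (T ∨ (((F ∧ T) ∨ ¬F) ∨ F))

Answer: after 2 steps: ((¬F ∨ ¬T) ∨ ((¬F ∨ ¬F) ∨ T)) ∧ (T ∨ (((F ∧ T) ∨ ¬F) ∨ F))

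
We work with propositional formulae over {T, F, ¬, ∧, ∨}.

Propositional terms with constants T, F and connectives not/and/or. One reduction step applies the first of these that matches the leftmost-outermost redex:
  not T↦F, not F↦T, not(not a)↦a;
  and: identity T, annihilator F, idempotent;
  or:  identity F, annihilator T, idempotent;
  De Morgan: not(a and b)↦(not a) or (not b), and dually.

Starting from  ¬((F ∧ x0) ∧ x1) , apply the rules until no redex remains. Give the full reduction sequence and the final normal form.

Answer: normal form = T  (in 5 steps)

Working:
  start: ¬((F ∧ x0) ∧ x1)
  step 1: ¬(F ∧ x0) ∨ ¬x1
  step 2: (¬F ∨ ¬x0) ∨ ¬x1
  step 3: (T ∨ ¬x0) ∨ ¬x1
  step 4: T ∨ ¬x1
  step 5: T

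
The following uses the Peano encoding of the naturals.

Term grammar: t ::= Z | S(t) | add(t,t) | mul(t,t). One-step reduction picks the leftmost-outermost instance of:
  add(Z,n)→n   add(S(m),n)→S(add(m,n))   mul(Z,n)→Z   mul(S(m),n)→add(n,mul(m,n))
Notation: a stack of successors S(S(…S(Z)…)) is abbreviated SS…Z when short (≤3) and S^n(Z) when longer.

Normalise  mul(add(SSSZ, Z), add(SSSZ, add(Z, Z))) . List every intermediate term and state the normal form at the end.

Answer: normal form = S^9(Z)  (in 35 steps)

Reduction:
  start: mul(add(SSSZ, Z), add(SSSZ, add(Z, Z)))
  step 1: mul(S(add(SSZ, Z)), add(SSSZ, add(Z, Z)))
  step 2: add(add(SSSZ, add(Z, Z)), mul(add(SSZ, Z), add(SSSZ, add(Z, Z))))
  step 3: add(S(add(SSZ, add(Z, Z))), mul(add(SSZ, Z), add(SSSZ, add(Z, Z))))
  step 4: S(add(add(SSZ, add(Z, Z)), mul(add(SSZ, Z), add(SSSZ, add(Z, Z)))))
  step 5: S(add(S(add(SZ, add(Z, Z))), mul(add(SSZ, Z), add(SSSZ, add(Z, Z)))))
  step 6: S(S(add(add(SZ, add(Z, Z)), mul(add(SSZ, Z), add(SSSZ, add(Z, Z))))))
  step 7: S(S(add(S(add(Z, add(Z, Z))), mul(add(SSZ, Z), add(SSSZ, add(Z, Z))))))
  step 8: S(S(S(add(add(Z, add(Z, Z)), mul(add(SSZ, Z), add(SSSZ, add(Z, Z)))))))
  step 9: S(S(S(add(add(Z, Z), mul(add(SSZ, Z), add(SSSZ, add(Z, Z)))))))
  step 10: S(S(S(add(Z, mul(add(SSZ, Z), add(SSSZ, add(Z, Z)))))))
  step 11: S(S(S(mul(add(SSZ, Z), add(SSSZ, add(Z, Z))))))
  step 12: S(S(S(mul(S(add(SZ, Z)), add(SSSZ, add(Z, Z))))))
  step 13: S(S(S(add(add(SSSZ, add(Z, Z)), mul(add(SZ, Z), add(SSSZ, add(Z, Z)))))))
  step 14: S(S(S(add(S(add(SSZ, add(Z, Z))), mul(add(SZ, Z), add(SSSZ, add(Z, Z)))))))
  step 15: S(S(S(S(add(add(SSZ, add(Z, Z)), mul(add(SZ, Z), add(SSSZ, add(Z, Z))))))))
  step 16: S(S(S(S(add(S(add(SZ, add(Z, Z))), mul(add(SZ, Z), add(SSSZ, add(Z, Z))))))))
  step 17: S(S(S(S(S(add(add(SZ, add(Z, Z)), mul(add(SZ, Z), add(SSSZ, add(Z, Z)))))))))
  step 18: S(S(S(S(S(add(S(add(Z, add(Z, Z))), mul(add(SZ, Z), add(SSSZ, add(Z, Z)))))))))
  step 19: S(S(S(S(S(S(add(add(Z, add(Z, Z)), mul(add(SZ, Z), add(SSSZ, add(Z, Z))))))))))
  step 20: S(S(S(S(S(S(add(add(Z, Z), mul(add(SZ, Z), add(SSSZ, add(Z, Z))))))))))
  step 21: S(S(S(S(S(S(add(Z, mul(add(SZ, Z), add(SSSZ, add(Z, Z))))))))))
  step 22: S(S(S(S(S(S(mul(add(SZ, Z), add(SSSZ, add(Z, Z)))))))))
  step 23: S(S(S(S(S(S(mul(S(add(Z, Z)), add(SSSZ, add(Z, Z)))))))))
  step 24: S(S(S(S(S(S(add(add(SSSZ, add(Z, Z)), mul(add(Z, Z), add(SSSZ, add(Z, Z))))))))))
  step 25: S(S(S(S(S(S(add(S(add(SSZ, add(Z, Z))), mul(add(Z, Z), add(SSSZ, add(Z, Z))))))))))
  step 26: S(S(S(S(S(S(S(add(add(SSZ, add(Z, Z)), mul(add(Z, Z), add(SSSZ, add(Z, Z)))))))))))
  step 27: S(S(S(S(S(S(S(add(S(add(SZ, add(Z, Z))), mul(add(Z, Z), add(SSSZ, add(Z, Z)))))))))))
  step 28: S(S(S(S(S(S(S(S(add(add(SZ, add(Z, Z)), mul(add(Z, Z), add(SSSZ, add(Z, Z))))))))))))
  step 29: S(S(S(S(S(S(S(S(add(S(add(Z, add(Z, Z))), mul(add(Z, Z), add(SSSZ, add(Z, Z))))))))))))
  step 30: S(S(S(S(S(S(S(S(S(add(add(Z, add(Z, Z)), mul(add(Z, Z), add(SSSZ, add(Z, Z)))))))))))))
  step 31: S(S(S(S(S(S(S(S(S(add(add(Z, Z), mul(add(Z, Z), add(SSSZ, add(Z, Z)))))))))))))
  step 32: S(S(S(S(S(S(S(S(S(add(Z, mul(add(Z, Z), add(SSSZ, add(Z, Z)))))))))))))
  step 33: S(S(S(S(S(S(S(S(S(mul(add(Z, Z), add(SSSZ, add(Z, Z))))))))))))
  step 34: S(S(S(S(S(S(S(S(S(mul(Z, add(SSSZ, add(Z, Z))))))))))))
  step 35: S^9(Z)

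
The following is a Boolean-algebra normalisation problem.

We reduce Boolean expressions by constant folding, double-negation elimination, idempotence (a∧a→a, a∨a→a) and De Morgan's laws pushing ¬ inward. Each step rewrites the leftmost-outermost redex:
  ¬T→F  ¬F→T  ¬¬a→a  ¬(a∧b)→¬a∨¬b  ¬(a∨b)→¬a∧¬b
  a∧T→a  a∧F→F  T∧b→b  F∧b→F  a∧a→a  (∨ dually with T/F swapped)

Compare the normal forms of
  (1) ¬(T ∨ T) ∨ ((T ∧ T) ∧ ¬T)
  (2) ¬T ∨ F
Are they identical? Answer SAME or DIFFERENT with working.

Answer: SAME — A ⇓ F, B ⇓ F

Working:
Term A:
  start: ¬(T ∨ T) ∨ ((T ∧ T) ∧ ¬T)
  [1] (¬T ∧ ¬T) ∨ ((T ∧ T) ∧ ¬T)
  [2] ¬T ∨ ((T ∧ T) ∧ ¬T)
  [3] F ∨ ((T ∧ T) ∧ ¬T)
  [4] (T ∧ T) ∧ ¬T
  [5] T ∧ ¬T
  [6] ¬T
  [7] F

Term B:
  start: ¬T ∨ F
  [1] ¬T
  [2] F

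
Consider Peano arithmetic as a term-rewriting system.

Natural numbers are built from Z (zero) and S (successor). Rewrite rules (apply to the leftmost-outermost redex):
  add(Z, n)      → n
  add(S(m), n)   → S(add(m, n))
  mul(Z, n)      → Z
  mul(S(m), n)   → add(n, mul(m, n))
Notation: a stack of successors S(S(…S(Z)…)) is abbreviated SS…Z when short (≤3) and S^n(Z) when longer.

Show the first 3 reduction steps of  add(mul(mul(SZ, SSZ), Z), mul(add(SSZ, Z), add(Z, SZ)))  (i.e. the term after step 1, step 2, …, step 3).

Answer: after 3 steps: add(add(Z, mul(add(SZ, mul(Z, SSZ)), Z)), mul(add(SSZ, Z), add(Z, SZ)))

Reduction:
  start: add(mul(mul(SZ, SSZ), Z), mul(add(SSZ, Z), add(Z, SZ)))
  →1  add(mul(add(SSZ, mul(Z, SSZ)), Z), mul(add(SSZ, Z), add(Z, SZ)))
  →2  add(mul(S(add(SZ, mul(Z, SSZ))), Z), mul(add(SSZ, Z), add(Z, SZ)))
  →3  add(add(Z, mul(add(SZ, mul(Z, SSZ)), Z)), mul(add(SSZ, Z), add(Z, SZ)))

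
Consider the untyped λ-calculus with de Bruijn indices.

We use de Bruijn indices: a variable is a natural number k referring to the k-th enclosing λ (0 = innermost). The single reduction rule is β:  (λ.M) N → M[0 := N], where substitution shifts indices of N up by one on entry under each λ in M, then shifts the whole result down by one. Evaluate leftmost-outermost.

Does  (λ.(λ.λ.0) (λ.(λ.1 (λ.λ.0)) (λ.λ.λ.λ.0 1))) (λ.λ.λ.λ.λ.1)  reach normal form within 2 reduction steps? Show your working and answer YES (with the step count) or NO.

  start: (λ.(λ.λ.0) (λ.(λ.1 (λ.λ.0)) (λ.λ.λ.λ.0 1))) (λ.λ.λ.λ.λ.1)
  [1] (λ.λ.0) (λ.(λ.1 (λ.λ.0)) (λ.λ.λ.λ.0 1))
  [2] λ.0

Answer: YES — reaches normal form λ.0 in 2 ≤ 2 steps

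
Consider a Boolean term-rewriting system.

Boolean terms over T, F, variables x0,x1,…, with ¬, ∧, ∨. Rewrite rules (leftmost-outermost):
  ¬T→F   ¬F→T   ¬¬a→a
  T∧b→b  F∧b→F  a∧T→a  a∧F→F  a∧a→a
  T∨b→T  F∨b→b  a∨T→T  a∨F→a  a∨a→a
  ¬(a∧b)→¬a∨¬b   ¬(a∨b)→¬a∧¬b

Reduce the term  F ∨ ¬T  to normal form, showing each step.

  start: F ∨ ¬T
  step 1: ¬T
  step 2: F

Answer: normal form = F  (in 2 steps)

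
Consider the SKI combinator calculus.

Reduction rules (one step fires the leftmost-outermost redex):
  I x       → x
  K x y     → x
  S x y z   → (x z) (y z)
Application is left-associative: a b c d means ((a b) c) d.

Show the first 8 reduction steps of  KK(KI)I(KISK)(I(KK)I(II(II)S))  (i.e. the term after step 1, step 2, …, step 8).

  start: KK(KI)I(KISK)(I(KK)I(II(II)S))
  step 1: KI(KISK)(I(KK)I(II(II)S))
  step 2: I(I(KK)I(II(II)S))
  step 3: I(KK)I(II(II)S)
  step 4: KKI(II(II)S)
  step 5: K(II(II)S)
  step 6: K(I(II)S)
  step 7: K(IIS)
  step 8: K(IS)

Answer: after 8 steps: K(IS)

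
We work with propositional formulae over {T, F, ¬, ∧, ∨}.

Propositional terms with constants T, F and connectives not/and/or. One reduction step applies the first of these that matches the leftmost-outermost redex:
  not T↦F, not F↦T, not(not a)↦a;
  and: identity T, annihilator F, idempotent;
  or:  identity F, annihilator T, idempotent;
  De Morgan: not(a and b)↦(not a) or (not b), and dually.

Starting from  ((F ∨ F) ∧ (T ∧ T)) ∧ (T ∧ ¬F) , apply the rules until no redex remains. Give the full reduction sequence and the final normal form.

Answer: normal form = F  (in 3 steps)

Reduction:
  start: ((F ∨ F) ∧ (T ∧ T)) ∧ (T ∧ ¬F)
  [1] (F ∧ (T ∧ T)) ∧ (T ∧ ¬F)
  [2] F ∧ (T ∧ ¬F)
  [3] F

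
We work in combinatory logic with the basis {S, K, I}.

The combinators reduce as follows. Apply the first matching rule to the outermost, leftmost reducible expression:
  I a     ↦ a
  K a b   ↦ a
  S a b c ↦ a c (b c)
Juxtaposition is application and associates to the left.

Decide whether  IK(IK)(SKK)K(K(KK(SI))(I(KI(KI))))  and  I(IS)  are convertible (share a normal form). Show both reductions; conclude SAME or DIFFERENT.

Term A:
  start: IK(IK)(SKK)K(K(KK(SI))(I(KI(KI))))
  step 1: K(IK)(SKK)K(K(KK(SI))(I(KI(KI))))
  step 2: IKK(K(KK(SI))(I(KI(KI))))
  step 3: KK(K(KK(SI))(I(KI(KI))))
  step 4: K

Term B:
  start: I(IS)
  step 1: IS
  step 2: S

Answer: DIFFERENT — A ⇓ K, B ⇓ S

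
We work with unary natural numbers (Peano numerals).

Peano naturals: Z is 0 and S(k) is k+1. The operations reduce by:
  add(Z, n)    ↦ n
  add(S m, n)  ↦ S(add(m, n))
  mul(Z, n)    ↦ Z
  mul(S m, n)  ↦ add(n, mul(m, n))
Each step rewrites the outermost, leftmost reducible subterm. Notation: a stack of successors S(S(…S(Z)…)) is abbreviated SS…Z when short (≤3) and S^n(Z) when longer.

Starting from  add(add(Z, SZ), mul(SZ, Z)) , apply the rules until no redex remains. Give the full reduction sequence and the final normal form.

  start: add(add(Z, SZ), mul(SZ, Z))
  [1] add(SZ, mul(SZ, Z))
  [2] S(add(Z, mul(SZ, Z)))
  [3] S(mul(SZ, Z))
  [4] S(add(Z, mul(Z, Z)))
  [5] S(mul(Z, Z))
  [6] SZ

Answer: normal form = SZ  (in 6 steps)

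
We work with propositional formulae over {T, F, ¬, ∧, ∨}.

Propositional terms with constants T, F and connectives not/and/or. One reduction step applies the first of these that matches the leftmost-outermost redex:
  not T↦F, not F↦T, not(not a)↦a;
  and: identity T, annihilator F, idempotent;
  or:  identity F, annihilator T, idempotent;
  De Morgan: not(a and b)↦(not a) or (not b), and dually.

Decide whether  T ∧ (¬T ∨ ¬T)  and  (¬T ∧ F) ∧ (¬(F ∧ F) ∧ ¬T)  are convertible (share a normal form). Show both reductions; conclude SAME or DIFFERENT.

Term A:
  start: T ∧ (¬T ∨ ¬T)
  →1  ¬T ∨ ¬T
  →2  ¬T
  →3  F

Term B:
  start: (¬T ∧ F) ∧ (¬(F ∧ F) ∧ ¬T)
  →1  F ∧ (¬(F ∧ F) ∧ ¬T)
  →2  F

Answer: SAME — A ⇓ F, B ⇓ F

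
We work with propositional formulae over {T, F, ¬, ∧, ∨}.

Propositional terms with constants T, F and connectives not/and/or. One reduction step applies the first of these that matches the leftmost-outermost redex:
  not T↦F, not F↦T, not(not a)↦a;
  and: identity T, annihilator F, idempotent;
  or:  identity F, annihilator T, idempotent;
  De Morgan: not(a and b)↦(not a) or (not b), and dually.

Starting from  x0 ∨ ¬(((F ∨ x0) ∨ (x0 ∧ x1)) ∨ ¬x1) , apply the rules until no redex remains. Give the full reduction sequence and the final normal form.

Answer: normal form = x0 ∨ ((¬x0 ∧ (¬x0 ∨ ¬x1)) ∧ x1)  (in 7 steps)

Derivation:
  start: x0 ∨ ¬(((F ∨ x0) ∨ (x0 ∧ x1)) ∨ ¬x1)
  →1  x0 ∨ (¬((F ∨ x0) ∨ (x0 ∧ x1)) ∧ ¬¬x1)
  →2  x0 ∨ ((¬(F ∨ x0) ∧ ¬(x0 ∧ x1)) ∧ ¬¬x1)
  →3  x0 ∨ (((¬F ∧ ¬x0) ∧ ¬(x0 ∧ x1)) ∧ ¬¬x1)
  →4  x0 ∨ (((T ∧ ¬x0) ∧ ¬(x0 ∧ x1)) ∧ ¬¬x1)
  →5  x0 ∨ ((¬x0 ∧ ¬(x0 ∧ x1)) ∧ ¬¬x1)
  →6  x0 ∨ ((¬x0 ∧ (¬x0 ∨ ¬x1)) ∧ ¬¬x1)
  →7  x0 ∨ ((¬x0 ∧ (¬x0 ∨ ¬x1)) ∧ x1)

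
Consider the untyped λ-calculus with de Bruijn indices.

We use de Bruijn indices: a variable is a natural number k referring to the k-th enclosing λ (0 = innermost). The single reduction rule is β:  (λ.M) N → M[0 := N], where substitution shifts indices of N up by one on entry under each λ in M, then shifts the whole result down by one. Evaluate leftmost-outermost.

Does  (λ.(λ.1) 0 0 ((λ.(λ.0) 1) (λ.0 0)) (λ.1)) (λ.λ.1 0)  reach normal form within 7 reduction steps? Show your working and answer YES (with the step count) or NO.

Answer: NO — after 7 steps the term is (λ.0) (λ.λ.1 0) (λ.λ.λ.1 0), not yet normal

Derivation:
  start: (λ.(λ.1) 0 0 ((λ.(λ.0) 1) (λ.0 0)) (λ.1)) (λ.λ.1 0)
  →1  (λ.λ.λ.1 0) (λ.λ.1 0) (λ.λ.1 0) ((λ.(λ.0) (λ.λ.1 0)) (λ.0 0)) (λ.λ.λ.1 0)
  →2  (λ.λ.1 0) (λ.λ.1 0) ((λ.(λ.0) (λ.λ.1 0)) (λ.0 0)) (λ.λ.λ.1 0)
  →3  (λ.(λ.λ.1 0) 0) ((λ.(λ.0) (λ.λ.1 0)) (λ.0 0)) (λ.λ.λ.1 0)
  →4  (λ.λ.1 0) ((λ.(λ.0) (λ.λ.1 0)) (λ.0 0)) (λ.λ.λ.1 0)
  →5  (λ.(λ.(λ.0) (λ.λ.1 0)) (λ.0 0) 0) (λ.λ.λ.1 0)
  →6  (λ.(λ.0) (λ.λ.1 0)) (λ.0 0) (λ.λ.λ.1 0)
  →7  (λ.0) (λ.λ.1 0) (λ.λ.λ.1 0)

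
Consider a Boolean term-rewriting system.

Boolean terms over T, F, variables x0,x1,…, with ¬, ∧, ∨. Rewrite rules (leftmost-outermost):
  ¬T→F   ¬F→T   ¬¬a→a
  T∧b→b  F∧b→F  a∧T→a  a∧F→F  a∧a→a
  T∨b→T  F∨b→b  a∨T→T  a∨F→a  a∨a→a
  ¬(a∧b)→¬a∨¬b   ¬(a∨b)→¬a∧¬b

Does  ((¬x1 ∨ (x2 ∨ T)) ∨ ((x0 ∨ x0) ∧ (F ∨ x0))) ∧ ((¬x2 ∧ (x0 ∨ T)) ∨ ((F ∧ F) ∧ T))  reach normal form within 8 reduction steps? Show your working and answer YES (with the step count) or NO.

  start: ((¬x1 ∨ (x2 ∨ T)) ∨ ((x0 ∨ x0) ∧ (F ∨ x0))) ∧ ((¬x2 ∧ (x0 ∨ T)) ∨ ((F ∧ F) ∧ T))
  [1] ((¬x1 ∨ T) ∨ ((x0 ∨ x0) ∧ (F ∨ x0))) ∧ ((¬x2 ∧ (x0 ∨ T)) ∨ ((F ∧ F) ∧ T))
  [2] (T ∨ ((x0 ∨ x0) ∧ (F ∨ x0))) ∧ ((¬x2 ∧ (x0 ∨ T)) ∨ ((F ∧ F) ∧ T))
  [3] T ∧ ((¬x2 ∧ (x0 ∨ T)) ∨ ((F ∧ F) ∧ T))
  [4] (¬x2 ∧ (x0 ∨ T)) ∨ ((F ∧ F) ∧ T)
  [5] (¬x2 ∧ T) ∨ ((F ∧ F) ∧ T)
  [6] ¬x2 ∨ ((F ∧ F) ∧ T)
  [7] ¬x2 ∨ (F ∧ F)
  [8] ¬x2 ∨ F

Answer: NO — after 8 steps the term is ¬x2 ∨ F, not yet normal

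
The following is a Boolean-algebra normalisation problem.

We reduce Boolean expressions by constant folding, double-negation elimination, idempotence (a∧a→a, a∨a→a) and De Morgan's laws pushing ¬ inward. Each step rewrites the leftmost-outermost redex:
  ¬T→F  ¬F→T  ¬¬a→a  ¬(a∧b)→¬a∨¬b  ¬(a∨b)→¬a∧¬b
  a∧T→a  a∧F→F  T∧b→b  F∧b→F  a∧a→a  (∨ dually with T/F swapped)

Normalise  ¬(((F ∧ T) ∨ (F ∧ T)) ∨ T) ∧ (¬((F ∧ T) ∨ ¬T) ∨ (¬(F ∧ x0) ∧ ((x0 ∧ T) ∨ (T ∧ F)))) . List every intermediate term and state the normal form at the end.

  start: ¬(((F ∧ T) ∨ (F ∧ T)) ∨ T) ∧ (¬((F ∧ T) ∨ ¬T) ∨ (¬(F ∧ x0) ∧ ((x0 ∧ T) ∨ (T ∧ F))))
  →1  (¬((F ∧ T) ∨ (F ∧ T)) ∧ ¬T) ∧ (¬((F ∧ T) ∨ ¬T) ∨ (¬(F ∧ x0) ∧ ((x0 ∧ T) ∨ (T ∧ F))))
  →2  ((¬(F ∧ T) ∧ ¬(F ∧ T)) ∧ ¬T) ∧ (¬((F ∧ T) ∨ ¬T) ∨ (¬(F ∧ x0) ∧ ((x0 ∧ T) ∨ (T ∧ F))))
  →3  (¬(F ∧ T) ∧ ¬T) ∧ (¬((F ∧ T) ∨ ¬T) ∨ (¬(F ∧ x0) ∧ ((x0 ∧ T) ∨ (T ∧ F))))
  →4  ((¬F ∨ ¬T) ∧ ¬T) ∧ (¬((F ∧ T) ∨ ¬T) ∨ (¬(F ∧ x0) ∧ ((x0 ∧ T) ∨ (T ∧ F))))
  →5  ((T ∨ ¬T) ∧ ¬T) ∧ (¬((F ∧ T) ∨ ¬T) ∨ (¬(F ∧ x0) ∧ ((x0 ∧ T) ∨ (T ∧ F))))
  →6  (T ∧ ¬T) ∧ (¬((F ∧ T) ∨ ¬T) ∨ (¬(F ∧ x0) ∧ ((x0 ∧ T) ∨ (T ∧ F))))
  →7  ¬T ∧ (¬((F ∧ T) ∨ ¬T) ∨ (¬(F ∧ x0) ∧ ((x0 ∧ T) ∨ (T ∧ F))))
  →8  F ∧ (¬((F ∧ T) ∨ ¬T) ∨ (¬(F ∧ x0) ∧ ((x0 ∧ T) ∨ (T ∧ F))))
  →9  F

Answer: normal form = F  (in 9 steps)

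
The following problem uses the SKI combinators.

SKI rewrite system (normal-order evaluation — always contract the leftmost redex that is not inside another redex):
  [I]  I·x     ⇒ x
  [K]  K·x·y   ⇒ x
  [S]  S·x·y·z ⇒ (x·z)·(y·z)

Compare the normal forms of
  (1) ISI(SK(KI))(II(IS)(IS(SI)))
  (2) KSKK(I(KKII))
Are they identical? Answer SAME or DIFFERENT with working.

Term A:
  start: ISI(SK(KI))(II(IS)(IS(SI)))
  →1  SI(SK(KI))(II(IS)(IS(SI)))
  →2  I(II(IS)(IS(SI)))(SK(KI)(II(IS)(IS(SI))))
  →3  II(IS)(IS(SI))(SK(KI)(II(IS)(IS(SI))))
  →4  I(IS)(IS(SI))(SK(KI)(II(IS)(IS(SI))))
  →5  IS(IS(SI))(SK(KI)(II(IS)(IS(SI))))
  →6  S(IS(SI))(SK(KI)(II(IS)(IS(SI))))
  →7  S(S(SI))(SK(KI)(II(IS)(IS(SI))))
  →8  S(S(SI))(K(II(IS)(IS(SI)))(KI(II(IS)(IS(SI)))))
  →9  S(S(SI))(II(IS)(IS(SI)))
  →10  S(S(SI))(I(IS)(IS(SI)))
  →11  S(S(SI))(IS(IS(SI)))
  →12  S(S(SI))(S(IS(SI)))
  →13  S(S(SI))(S(S(SI)))

Term B:
  start: KSKK(I(KKII))
  →1  SK(I(KKII))
  →2  SK(KKII)
  →3  SK(KI)

Answer: DIFFERENT — A ⇓ S(S(SI))(S(S(SI))), B ⇓ SK(KI)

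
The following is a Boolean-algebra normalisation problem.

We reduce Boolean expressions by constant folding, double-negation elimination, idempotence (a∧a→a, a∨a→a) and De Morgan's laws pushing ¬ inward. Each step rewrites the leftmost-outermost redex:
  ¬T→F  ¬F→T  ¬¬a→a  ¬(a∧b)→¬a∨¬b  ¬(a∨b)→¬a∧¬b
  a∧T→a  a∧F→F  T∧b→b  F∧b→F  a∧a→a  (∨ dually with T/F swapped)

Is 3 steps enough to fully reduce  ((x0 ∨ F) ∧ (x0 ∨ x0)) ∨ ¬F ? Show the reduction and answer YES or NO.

  start: ((x0 ∨ F) ∧ (x0 ∨ x0)) ∨ ¬F
  [1] (x0 ∧ (x0 ∨ x0)) ∨ ¬F
  [2] (x0 ∧ x0) ∨ ¬F
  [3] x0 ∨ ¬F

Answer: NO — after 3 steps the term is x0 ∨ ¬F, not yet normal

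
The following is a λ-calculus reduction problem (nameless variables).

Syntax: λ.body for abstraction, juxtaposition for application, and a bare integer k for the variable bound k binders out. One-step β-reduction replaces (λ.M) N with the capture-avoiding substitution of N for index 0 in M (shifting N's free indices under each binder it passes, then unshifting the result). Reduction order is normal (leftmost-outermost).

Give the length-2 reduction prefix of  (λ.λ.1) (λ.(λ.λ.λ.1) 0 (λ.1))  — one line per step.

  start: (λ.λ.1) (λ.(λ.λ.λ.1) 0 (λ.1))
  →1  λ.λ.(λ.λ.λ.1) 0 (λ.1)
  →2  λ.λ.(λ.λ.1) (λ.1)

Answer: after 2 steps: λ.λ.(λ.λ.1) (λ.1)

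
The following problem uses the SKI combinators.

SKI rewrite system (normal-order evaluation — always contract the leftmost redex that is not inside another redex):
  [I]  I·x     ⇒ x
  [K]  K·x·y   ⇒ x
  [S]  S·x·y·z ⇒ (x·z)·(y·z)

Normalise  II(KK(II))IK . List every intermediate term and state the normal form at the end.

Answer: normal form = I  (in 4 steps)

Reduction:
  start: II(KK(II))IK
  →1  I(KK(II))IK
  →2  KK(II)IK
  →3  KIK
  →4  I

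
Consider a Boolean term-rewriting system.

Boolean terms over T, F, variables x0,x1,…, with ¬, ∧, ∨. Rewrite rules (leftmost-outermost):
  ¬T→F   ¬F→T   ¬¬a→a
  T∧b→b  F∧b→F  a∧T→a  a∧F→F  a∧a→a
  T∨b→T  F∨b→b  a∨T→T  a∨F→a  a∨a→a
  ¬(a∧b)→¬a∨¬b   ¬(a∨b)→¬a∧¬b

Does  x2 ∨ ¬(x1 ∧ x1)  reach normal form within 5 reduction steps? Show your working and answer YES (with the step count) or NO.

  start: x2 ∨ ¬(x1 ∧ x1)
  step 1: x2 ∨ (¬x1 ∨ ¬x1)
  step 2: x2 ∨ ¬x1

Answer: YES — reaches normal form x2 ∨ ¬x1 in 2 ≤ 5 steps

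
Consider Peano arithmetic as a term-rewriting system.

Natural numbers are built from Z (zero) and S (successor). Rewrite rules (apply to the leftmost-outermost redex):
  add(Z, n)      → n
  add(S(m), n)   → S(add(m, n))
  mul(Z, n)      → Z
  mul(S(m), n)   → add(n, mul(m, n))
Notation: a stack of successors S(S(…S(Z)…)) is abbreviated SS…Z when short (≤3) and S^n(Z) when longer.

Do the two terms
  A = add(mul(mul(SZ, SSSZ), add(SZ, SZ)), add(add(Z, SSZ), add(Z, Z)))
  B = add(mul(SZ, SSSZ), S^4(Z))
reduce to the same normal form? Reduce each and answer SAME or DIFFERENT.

Answer: DIFFERENT — A ⇓ S^8(Z), B ⇓ S^7(Z)

Reduction:
Term A:
  start: add(mul(mul(SZ, SSSZ), add(SZ, SZ)), add(add(Z, SSZ), add(Z, Z)))
  step 1: add(mul(add(SSSZ, mul(Z, SSSZ)), add(SZ, SZ)), add(add(Z, SSZ), add(Z, Z)))
  step 2: add(mul(S(add(SSZ, mul(Z, SSSZ))), add(SZ, SZ)), add(add(Z, SSZ), add(Z, Z)))
  step 3: add(add(add(SZ, SZ), mul(add(SSZ, mul(Z, SSSZ)), add(SZ, SZ))), add(add(Z, SSZ), add(Z, Z)))
  step 4: add(add(S(add(Z, SZ)), mul(add(SSZ, mul(Z, SSSZ)), add(SZ, SZ))), add(add(Z, SSZ), add(Z, Z)))
  step 5: add(S(add(add(Z, SZ), mul(add(SSZ, mul(Z, SSSZ)), add(SZ, SZ)))), add(add(Z, SSZ), add(Z, Z)))
  step 6: S(add(add(add(Z, SZ), mul(add(SSZ, mul(Z, SSSZ)), add(SZ, SZ))), add(add(Z, SSZ), add(Z, Z))))
  step 7: S(add(add(SZ, mul(add(SSZ, mul(Z, SSSZ)), add(SZ, SZ))), add(add(Z, SSZ), add(Z, Z))))
  step 8: S(add(S(add(Z, mul(add(SSZ, mul(Z, SSSZ)), add(SZ, SZ)))), add(add(Z, SSZ), add(Z, Z))))
  step 9: S(S(add(add(Z, mul(add(SSZ, mul(Z, SSSZ)), add(SZ, SZ))), add(add(Z, SSZ), add(Z, Z)))))
  step 10: S(S(add(mul(add(SSZ, mul(Z, SSSZ)), add(SZ, SZ)), add(add(Z, SSZ), add(Z, Z)))))
  step 11: S(S(add(mul(S(add(SZ, mul(Z, SSSZ))), add(SZ, SZ)), add(add(Z, SSZ), add(Z, Z)))))
  step 12: S(S(add(add(add(SZ, SZ), mul(add(SZ, mul(Z, SSSZ)), add(SZ, SZ))), add(add(Z, SSZ), add(Z, Z)))))
  step 13: S(S(add(add(S(add(Z, SZ)), mul(add(SZ, mul(Z, SSSZ)), add(SZ, SZ))), add(add(Z, SSZ), add(Z, Z)))))
  step 14: S(S(add(S(add(add(Z, SZ), mul(add(SZ, mul(Z, SSSZ)), add(SZ, SZ)))), add(add(Z, SSZ), add(Z, Z)))))
  step 15: S(S(S(add(add(add(Z, SZ), mul(add(SZ, mul(Z, SSSZ)), add(SZ, SZ))), add(add(Z, SSZ), add(Z, Z))))))
  step 16: S(S(S(add(add(SZ, mul(add(SZ, mul(Z, SSSZ)), add(SZ, SZ))), add(add(Z, SSZ), add(Z, Z))))))
  step 17: S(S(S(add(S(add(Z, mul(add(SZ, mul(Z, SSSZ)), add(SZ, SZ)))), add(add(Z, SSZ), add(Z, Z))))))
  step 18: S(S(S(S(add(add(Z, mul(add(SZ, mul(Z, SSSZ)), add(SZ, SZ))), add(add(Z, SSZ), add(Z, Z)))))))
  step 19: S(S(S(S(add(mul(add(SZ, mul(Z, SSSZ)), add(SZ, SZ)), add(add(Z, SSZ), add(Z, Z)))))))
  step 20: S(S(S(S(add(mul(S(add(Z, mul(Z, SSSZ))), add(SZ, SZ)), add(add(Z, SSZ), add(Z, Z)))))))
  step 21: S(S(S(S(add(add(add(SZ, SZ), mul(add(Z, mul(Z, SSSZ)), add(SZ, SZ))), add(add(Z, SSZ), add(Z, Z)))))))
  step 22: S(S(S(S(add(add(S(add(Z, SZ)), mul(add(Z, mul(Z, SSSZ)), add(SZ, SZ))), add(add(Z, SSZ), add(Z, Z)))))))
  step 23: S(S(S(S(add(S(add(add(Z, SZ), mul(add(Z, mul(Z, SSSZ)), add(SZ, SZ)))), add(add(Z, SSZ), add(Z, Z)))))))
  step 24: S(S(S(S(S(add(add(add(Z, SZ), mul(add(Z, mul(Z, SSSZ)), add(SZ, SZ))), add(add(Z, SSZ), add(Z, Z))))))))
  step 25: S(S(S(S(S(add(add(SZ, mul(add(Z, mul(Z, SSSZ)), add(SZ, SZ))), add(add(Z, SSZ), add(Z, Z))))))))
  step 26: S(S(S(S(S(add(S(add(Z, mul(add(Z, mul(Z, SSSZ)), add(SZ, SZ)))), add(add(Z, SSZ), add(Z, Z))))))))
  step 27: S(S(S(S(S(S(add(add(Z, mul(add(Z, mul(Z, SSSZ)), add(SZ, SZ))), add(add(Z, SSZ), add(Z, Z)))))))))
  step 28: S(S(S(S(S(S(add(mul(add(Z, mul(Z, SSSZ)), add(SZ, SZ)), add(add(Z, SSZ), add(Z, Z)))))))))
  step 29: S(S(S(S(S(S(add(mul(mul(Z, SSSZ), add(SZ, SZ)), add(add(Z, SSZ), add(Z, Z)))))))))
  step 30: S(S(S(S(S(S(add(mul(Z, add(SZ, SZ)), add(add(Z, SSZ), add(Z, Z)))))))))
  step 31: S(S(S(S(S(S(add(Z, add(add(Z, SSZ), add(Z, Z)))))))))
  step 32: S(S(S(S(S(S(add(add(Z, SSZ), add(Z, Z))))))))
  step 33: S(S(S(S(S(S(add(SSZ, add(Z, Z))))))))
  step 34: S(S(S(S(S(S(S(add(SZ, add(Z, Z)))))))))
  step 35: S(S(S(S(S(S(S(S(add(Z, add(Z, Z))))))))))
  step 36: S(S(S(S(S(S(S(S(add(Z, Z)))))))))
  step 37: S^8(Z)

Term B:
  start: add(mul(SZ, SSSZ), S^4(Z))
  step 1: add(add(SSSZ, mul(Z, SSSZ)), S^4(Z))
  step 2: add(S(add(SSZ, mul(Z, SSSZ))), S^4(Z))
  step 3: S(add(add(SSZ, mul(Z, SSSZ)), S^4(Z)))
  step 4: S(add(S(add(SZ, mul(Z, SSSZ))), S^4(Z)))
  step 5: S(S(add(add(SZ, mul(Z, SSSZ)), S^4(Z))))
  step 6: S(S(add(S(add(Z, mul(Z, SSSZ))), S^4(Z))))
  step 7: S(S(S(add(add(Z, mul(Z, SSSZ)), S^4(Z)))))
  step 8: S(S(S(add(mul(Z, SSSZ), S^4(Z)))))
  step 9: S(S(S(add(Z, S^4(Z)))))
  step 10: S^7(Z)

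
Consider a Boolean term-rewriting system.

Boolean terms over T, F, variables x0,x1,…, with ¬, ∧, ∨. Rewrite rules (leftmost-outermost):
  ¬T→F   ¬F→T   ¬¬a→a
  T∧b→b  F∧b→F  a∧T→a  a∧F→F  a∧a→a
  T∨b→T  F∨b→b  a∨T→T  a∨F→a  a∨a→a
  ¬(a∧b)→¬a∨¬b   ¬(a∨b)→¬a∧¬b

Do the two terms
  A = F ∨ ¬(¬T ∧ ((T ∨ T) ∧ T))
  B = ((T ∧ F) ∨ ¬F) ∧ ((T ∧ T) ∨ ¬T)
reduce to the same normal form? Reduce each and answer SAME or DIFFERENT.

Answer: SAME — A ⇓ T, B ⇓ T

Derivation:
Term A:
  start: F ∨ ¬(¬T ∧ ((T ∨ T) ∧ T))
  →1  ¬(¬T ∧ ((T ∨ T) ∧ T))
  →2  ¬¬T ∨ ¬((T ∨ T) ∧ T)
  →3  T ∨ ¬((T ∨ T) ∧ T)
  →4  T

Term B:
  start: ((T ∧ F) ∨ ¬F) ∧ ((T ∧ T) ∨ ¬T)
  →1  (F ∨ ¬F) ∧ ((T ∧ T) ∨ ¬T)
  →2  ¬F ∧ ((T ∧ T) ∨ ¬T)
  →3  T ∧ ((T ∧ T) ∨ ¬T)
  →4  (T ∧ T) ∨ ¬T
  →5  T ∨ ¬T
  →6  T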